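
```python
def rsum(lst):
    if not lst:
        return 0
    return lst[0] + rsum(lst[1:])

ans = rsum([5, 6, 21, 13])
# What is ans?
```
Call trace:
rsum(lst=[5, 6, 21, 13])
  rsum(lst=[6, 21, 13])
    rsum(lst=[21, 13])
      rsum(lst=[13])
        rsum(lst=[])
        -> return 0
      -> return 13
    -> return 34
  -> return 40
-> return 45

Final answer: 45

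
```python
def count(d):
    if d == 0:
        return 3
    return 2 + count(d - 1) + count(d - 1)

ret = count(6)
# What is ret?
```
Call trace (a repeated sub-call is expanded the first time; later identical calls just restate its return value):
count(d=6)
  count(d=5)
    count(d=4)
      count(d=3)
        count(d=2)
          count(d=1)
            count(d=0)
            -> return 3
            count(d=0)
            -> return 3
          -> return 8
          count(d=1) -> return 8  (same call as traced above)
        -> return 18
        count(d=2) -> return 18  (same call as traced above)
      -> return 38
      count(d=3) -> return 38  (same call as traced above)
    -> return 78
    count(d=4) -> return 78  (same call as traced above)
  -> return 158
  count(d=5) -> return 158  (same call as traced above)
-> return 318

Final answer: 318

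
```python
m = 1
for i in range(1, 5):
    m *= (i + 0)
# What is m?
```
Trace:
  m=1
  m=1, i=1
  m=2, i=2
  m=6, i=3
  m=24, i=4

Final answer: 24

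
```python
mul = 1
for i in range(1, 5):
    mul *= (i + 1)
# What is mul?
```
Trace:
  mul=1
  mul=2, i=1
  mul=6, i=2
  mul=24, i=3
  mul=120, i=4

Final answer: 120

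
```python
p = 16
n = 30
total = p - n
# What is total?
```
Trace:
  p=16
  p=16, n=30
  p=16, n=30, total=-14

Final answer: -14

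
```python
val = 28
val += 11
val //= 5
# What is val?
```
Trace:
  val=28
  val=39
  val=7

Final answer: 7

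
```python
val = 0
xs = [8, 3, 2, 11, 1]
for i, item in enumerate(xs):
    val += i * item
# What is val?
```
Trace:
  val=0
  val=0, i=0, item=8
  val=3, i=1, item=3
  val=7, i=2, item=2
  val=40, i=3, item=11
  val=44, i=4, item=1

Final answer: 44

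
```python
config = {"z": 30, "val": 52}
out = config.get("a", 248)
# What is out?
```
Trace:
  config={'z': 30, 'val': 52}
  config={'z': 30, 'val': 52}, out=248

Final answer: 248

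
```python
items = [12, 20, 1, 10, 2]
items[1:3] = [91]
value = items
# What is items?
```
Trace:
  items=[12, 20, 1, 10, 2]
  items=[12, 91, 10, 2]
  items=[12, 91, 10, 2], value=[12, 91, 10, 2]

Final answer: [12, 91, 10, 2]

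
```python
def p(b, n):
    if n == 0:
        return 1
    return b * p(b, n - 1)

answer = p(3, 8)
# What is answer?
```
Call trace:
p(b=3, n=8)
  p(b=3, n=7)
    p(b=3, n=6)
      p(b=3, n=5)
        p(b=3, n=4)
          p(b=3, n=3)
            p(b=3, n=2)
              p(b=3, n=1)
                p(b=3, n=0)
                -> return 1
              -> return 3
            -> return 9
          -> return 27
        -> return 81
      -> return 243
    -> return 729
  -> return 2187
-> return 6561

Final answer: 6561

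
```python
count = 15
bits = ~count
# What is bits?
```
Trace:
  count=15
  count=15, bits=-16

Final answer: -16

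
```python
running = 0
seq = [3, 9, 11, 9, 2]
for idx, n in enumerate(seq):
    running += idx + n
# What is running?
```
Trace:
  running=0
  running=3, idx=0, n=3
  running=13, idx=1, n=9
  running=26, idx=2, n=11
  running=38, idx=3, n=9
  running=44, idx=4, n=2

Final answer: 44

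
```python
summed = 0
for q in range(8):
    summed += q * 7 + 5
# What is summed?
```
Trace:
  summed=0
  summed=5, q=0
  summed=17, q=1
  summed=36, q=2
  summed=62, q=3
  summed=95, q=4
  summed=135, q=5
  summed=182, q=6
  summed=236, q=7

Final answer: 236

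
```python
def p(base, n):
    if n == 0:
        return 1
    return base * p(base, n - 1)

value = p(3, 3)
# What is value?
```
Call trace:
p(base=3, n=3)
  p(base=3, n=2)
    p(base=3, n=1)
      p(base=3, n=0)
      -> return 1
    -> return 3
  -> return 9
-> return 27

Final answer: 27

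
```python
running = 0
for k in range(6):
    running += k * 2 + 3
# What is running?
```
Trace:
  running=0
  running=3, k=0
  running=8, k=1
  running=15, k=2
  running=24, k=3
  running=35, k=4
  running=48, k=5

Final answer: 48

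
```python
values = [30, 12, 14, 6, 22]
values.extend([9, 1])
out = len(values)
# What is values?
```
Trace:
  values=[30, 12, 14, 6, 22]
  values=[30, 12, 14, 6, 22, 9, 1]
  values=[30, 12, 14, 6, 22, 9, 1], out=7

Final answer: [30, 12, 14, 6, 22, 9, 1]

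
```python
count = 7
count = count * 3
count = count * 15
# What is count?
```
Trace:
  count=7
  count=21
  count=315

Final answer: 315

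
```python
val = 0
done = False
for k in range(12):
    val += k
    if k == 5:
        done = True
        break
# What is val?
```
Trace:
  val=0
  val=0, done=False
  val=0, done=False, k=0
  val=1, done=False, k=1
  val=3, done=False, k=2
  val=6, done=False, k=3
  val=10, done=False, k=4
  val=15, done=True, k=5

Final answer: 15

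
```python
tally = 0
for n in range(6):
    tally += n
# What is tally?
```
Trace:
  tally=0
  tally=0, n=0
  tally=1, n=1
  tally=3, n=2
  tally=6, n=3
  tally=10, n=4
  tally=15, n=5

Final answer: 15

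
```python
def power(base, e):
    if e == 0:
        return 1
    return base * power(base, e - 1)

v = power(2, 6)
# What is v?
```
Call trace:
power(base=2, e=6)
  power(base=2, e=5)
    power(base=2, e=4)
      power(base=2, e=3)
        power(base=2, e=2)
          power(base=2, e=1)
            power(base=2, e=0)
            -> return 1
          -> return 2
        -> return 4
      -> return 8
    -> return 16
  -> return 32
-> return 64

Final answer: 64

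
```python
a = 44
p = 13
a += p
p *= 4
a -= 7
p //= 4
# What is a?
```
Trace:
  a=44
  a=44, p=13
  a=57, p=13
  a=57, p=52
  a=50, p=52
  a=50, p=13

Final answer: 50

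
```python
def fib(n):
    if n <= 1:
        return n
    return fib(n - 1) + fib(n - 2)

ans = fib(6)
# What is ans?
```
Call trace (a repeated sub-call is expanded the first time; later identical calls just restate its return value):
fib(n=6)
  fib(n=5)
    fib(n=4)
      fib(n=3)
        fib(n=2)
          fib(n=1)
          -> return 1
          fib(n=0)
          -> return 0
        -> return 1
        fib(n=1)
        -> return 1
      -> return 2
      fib(n=2) -> return 1  (same call as traced above)
    -> return 3
    fib(n=3) -> return 2  (same call as traced above)
  -> return 5
  fib(n=4) -> return 3  (same call as traced above)
-> return 8

Final answer: 8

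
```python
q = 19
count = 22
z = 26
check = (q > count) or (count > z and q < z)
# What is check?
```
Trace:
  q=19
  q=19, count=22
  q=19, count=22, z=26
  q=19, count=22, z=26, check=False

Final answer: False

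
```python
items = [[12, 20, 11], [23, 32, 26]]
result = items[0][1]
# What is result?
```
Trace:
  items=[[12, 20, 11], [23, 32, 26]]
  items=[[12, 20, 11], [23, 32, 26]], result=20

Final answer: 20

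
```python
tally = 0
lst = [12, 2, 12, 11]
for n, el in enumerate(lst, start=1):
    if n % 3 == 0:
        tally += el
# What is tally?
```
Trace:
  tally=0
  tally=0, n=1, el=12
  tally=0, n=2, el=2
  tally=12, n=3, el=12
  tally=12, n=4, el=11

Final answer: 12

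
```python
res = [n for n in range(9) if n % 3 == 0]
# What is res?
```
Trace:
  n=0
  n=1
  n=2
  n=3
  n=4
  n=5
  n=6
  n=7
  n=8
  res=[0, 3, 6]

Final answer: [0, 3, 6]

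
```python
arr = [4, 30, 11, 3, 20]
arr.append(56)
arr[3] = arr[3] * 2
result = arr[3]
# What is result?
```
Trace:
  arr=[4, 30, 11, 3, 20]
  arr=[4, 30, 11, 3, 20, 56]
  arr=[4, 30, 11, 6, 20, 56]
  arr=[4, 30, 11, 6, 20, 56], result=6

Final answer: 6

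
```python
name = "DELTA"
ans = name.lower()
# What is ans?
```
Trace:
  name='DELTA'
  name='DELTA', ans='delta'

Final answer: 'delta'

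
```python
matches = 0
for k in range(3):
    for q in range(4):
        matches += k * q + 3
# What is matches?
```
Trace:
  matches=0
  matches=3, k=0, q=0
  matches=6, k=0, q=1
  matches=9, k=0, q=2
  matches=12, k=0, q=3
  matches=15, k=1, q=0
  matches=19, k=1, q=1
  matches=24, k=1, q=2
  matches=30, k=1, q=3
  matches=33, k=2, q=0
  matches=38, k=2, q=1
  matches=45, k=2, q=2
  matches=54, k=2, q=3

Final answer: 54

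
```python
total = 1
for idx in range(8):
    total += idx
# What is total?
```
Trace:
  total=1
  total=1, idx=0
  total=2, idx=1
  total=4, idx=2
  total=7, idx=3
  total=11, idx=4
  total=16, idx=5
  total=22, idx=6
  total=29, idx=7

Final answer: 29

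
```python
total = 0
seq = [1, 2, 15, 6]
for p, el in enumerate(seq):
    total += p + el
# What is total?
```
Trace:
  total=0
  total=1, p=0, el=1
  total=4, p=1, el=2
  total=21, p=2, el=15
  total=30, p=3, el=6

Final answer: 30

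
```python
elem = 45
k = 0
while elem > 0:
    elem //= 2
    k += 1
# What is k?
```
Trace:
  elem=45
  elem=45, k=0
  elem=22, k=1
  elem=11, k=2
  elem=5, k=3
  elem=2, k=4
  elem=1, k=5
  elem=0, k=6

Final answer: 6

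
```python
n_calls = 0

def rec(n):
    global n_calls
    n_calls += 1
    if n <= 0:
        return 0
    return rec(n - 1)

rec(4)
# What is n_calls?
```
Call trace:
rec(n=4)
  rec(n=3)
    rec(n=2)
      rec(n=1)
        rec(n=0)
        -> return 0
      -> return 0
    -> return 0
  -> return 0
-> return 0

n_calls is incremented once per call. rec is entered once for each n = 4, 3, 2, 1, 0 (the n <= 0 call returns without recursing), i.e. 4 + 1 calls.
n_calls = 5

Final answer: 5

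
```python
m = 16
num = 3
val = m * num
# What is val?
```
Trace:
  m=16
  m=16, num=3
  m=16, num=3, val=48

Final answer: 48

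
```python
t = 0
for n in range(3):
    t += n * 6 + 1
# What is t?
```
Trace:
  t=0
  t=1, n=0
  t=8, n=1
  t=21, n=2

Final answer: 21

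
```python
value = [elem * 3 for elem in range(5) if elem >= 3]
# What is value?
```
Trace:
  elem=0
  elem=1
  elem=2
  elem=3
  elem=4
  value=[9, 12]

Final answer: [9, 12]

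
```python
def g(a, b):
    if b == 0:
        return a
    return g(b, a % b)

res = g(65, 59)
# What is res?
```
Call trace:
g(a=65, b=59)
  g(a=59, b=6)
    g(a=6, b=5)
      g(a=5, b=1)
        g(a=1, b=0)
        -> return 1
      -> return 1
    -> return 1
  -> return 1
-> return 1

Final answer: 1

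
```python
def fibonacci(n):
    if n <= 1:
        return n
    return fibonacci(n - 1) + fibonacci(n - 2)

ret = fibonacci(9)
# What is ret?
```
Call trace (a repeated sub-call is expanded the first time; later identical calls just restate its return value):
fibonacci(n=9)
  fibonacci(n=8)
    fibonacci(n=7)
      fibonacci(n=6)
        fibonacci(n=5)
          fibonacci(n=4)
            fibonacci(n=3)
              fibonacci(n=2)
                fibonacci(n=1)
                -> return 1
                fibonacci(n=0)
                -> return 0
              -> return 1
              fibonacci(n=1)
              -> return 1
            -> return 2
            fibonacci(n=2) -> return 1  (same call as traced above)
          -> return 3
          fibonacci(n=3) -> return 2  (same call as traced above)
        -> return 5
        fibonacci(n=4) -> return 3  (same call as traced above)
      -> return 8
      fibonacci(n=5) -> return 5  (same call as traced above)
    -> return 13
    fibonacci(n=6) -> return 8  (same call as traced above)
  -> return 21
  fibonacci(n=7) -> return 13  (same call as traced above)
-> return 34

Final answer: 34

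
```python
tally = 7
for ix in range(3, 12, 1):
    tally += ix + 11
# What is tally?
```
Trace:
  tally=7
  tally=21, ix=3
  tally=36, ix=4
  tally=52, ix=5
  tally=69, ix=6
  tally=87, ix=7
  tally=106, ix=8
  tally=126, ix=9
  tally=147, ix=10
  tally=169, ix=11

Final answer: 169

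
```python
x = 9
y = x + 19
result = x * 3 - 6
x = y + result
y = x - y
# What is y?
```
Trace:
  x=9
  x=9, y=28
  x=9, y=28, result=21
  x=49, y=28, result=21
  x=49, y=21, result=21

Final answer: 21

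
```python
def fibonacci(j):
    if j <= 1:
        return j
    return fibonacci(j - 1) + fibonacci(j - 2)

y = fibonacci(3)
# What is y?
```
Call trace:
fibonacci(j=3)
  fibonacci(j=2)
    fibonacci(j=1)
    -> return 1
    fibonacci(j=0)
    -> return 0
  -> return 1
  fibonacci(j=1)
  -> return 1
-> return 2

Final answer: 2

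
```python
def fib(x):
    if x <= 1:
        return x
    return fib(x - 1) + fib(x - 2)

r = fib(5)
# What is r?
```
Call trace (a repeated sub-call is expanded the first time; later identical calls just restate its return value):
fib(x=5)
  fib(x=4)
    fib(x=3)
      fib(x=2)
        fib(x=1)
        -> return 1
        fib(x=0)
        -> return 0
      -> return 1
      fib(x=1)
      -> return 1
    -> return 2
    fib(x=2) -> return 1  (same call as traced above)
  -> return 3
  fib(x=3) -> return 2  (same call as traced above)
-> return 5

Final answer: 5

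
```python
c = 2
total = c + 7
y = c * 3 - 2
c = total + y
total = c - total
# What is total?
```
Trace:
  c=2
  c=2, total=9
  c=2, total=9, y=4
  c=13, total=9, y=4
  c=13, total=4, y=4

Final answer: 4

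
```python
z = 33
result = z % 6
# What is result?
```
Trace:
  z=33
  z=33, result=3

Final answer: 3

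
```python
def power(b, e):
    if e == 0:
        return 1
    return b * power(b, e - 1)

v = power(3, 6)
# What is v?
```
Call trace:
power(b=3, e=6)
  power(b=3, e=5)
    power(b=3, e=4)
      power(b=3, e=3)
        power(b=3, e=2)
          power(b=3, e=1)
            power(b=3, e=0)
            -> return 1
          -> return 3
        -> return 9
      -> return 27
    -> return 81
  -> return 243
-> return 729

Final answer: 729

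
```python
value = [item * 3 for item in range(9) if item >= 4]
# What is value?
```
Trace:
  item=0
  item=1
  item=2
  item=3
  item=4
  item=5
  item=6
  item=7
  item=8
  value=[12, 15, 18, 21, 24]

Final answer: [12, 15, 18, 21, 24]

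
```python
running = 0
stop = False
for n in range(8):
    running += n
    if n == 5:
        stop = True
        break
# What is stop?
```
Trace:
  running=0
  running=0, stop=False
  running=0, stop=False, n=0
  running=1, stop=False, n=1
  running=3, stop=False, n=2
  running=6, stop=False, n=3
  running=10, stop=False, n=4
  running=15, stop=True, n=5

Final answer: True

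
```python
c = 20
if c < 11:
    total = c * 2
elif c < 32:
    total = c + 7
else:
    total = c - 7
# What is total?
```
Trace:
  c=20
  c=20, total=27

Final answer: 27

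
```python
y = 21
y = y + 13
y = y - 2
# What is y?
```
Trace:
  y=21
  y=34
  y=32

Final answer: 32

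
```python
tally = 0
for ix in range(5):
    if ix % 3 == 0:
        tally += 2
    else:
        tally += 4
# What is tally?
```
Trace:
  tally=0
  tally=2, ix=0
  tally=6, ix=1
  tally=10, ix=2
  tally=12, ix=3
  tally=16, ix=4

Final answer: 16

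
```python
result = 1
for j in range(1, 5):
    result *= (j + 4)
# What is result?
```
Trace:
  result=1
  result=5, j=1
  result=30, j=2
  result=210, j=3
  result=1680, j=4

Final answer: 1680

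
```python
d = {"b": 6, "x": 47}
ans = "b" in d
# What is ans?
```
Trace:
  d={'b': 6, 'x': 47}
  d={'b': 6, 'x': 47}, ans=True

Final answer: True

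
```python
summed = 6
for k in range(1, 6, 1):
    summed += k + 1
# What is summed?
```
Trace:
  summed=6
  summed=8, k=1
  summed=11, k=2
  summed=15, k=3
  summed=20, k=4
  summed=26, k=5

Final answer: 26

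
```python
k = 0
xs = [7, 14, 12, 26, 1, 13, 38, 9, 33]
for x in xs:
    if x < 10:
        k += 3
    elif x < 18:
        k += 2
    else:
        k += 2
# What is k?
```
Trace:
  k=0
  k=3, x=7
  k=5, x=14
  k=7, x=12
  k=9, x=26
  k=12, x=1
  k=14, x=13
  k=16, x=38
  k=19, x=9
  k=21, x=33

Final answer: 21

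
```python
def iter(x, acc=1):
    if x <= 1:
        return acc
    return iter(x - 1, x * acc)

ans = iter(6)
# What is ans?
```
Call trace:
iter(x=6, acc=1)
  iter(x=5, acc=6)
    iter(x=4, acc=30)
      iter(x=3, acc=120)
        iter(x=2, acc=360)
          iter(x=1, acc=720)
          -> return 720
        -> return 720
      -> return 720
    -> return 720
  -> return 720
-> return 720

Final answer: 720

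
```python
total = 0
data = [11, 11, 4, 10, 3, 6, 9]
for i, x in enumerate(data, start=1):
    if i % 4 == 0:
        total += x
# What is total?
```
Trace:
  total=0
  total=0, i=1, x=11
  total=0, i=2, x=11
  total=0, i=3, x=4
  total=10, i=4, x=10
  total=10, i=5, x=3
  total=10, i=6, x=6
  total=10, i=7, x=9

Final answer: 10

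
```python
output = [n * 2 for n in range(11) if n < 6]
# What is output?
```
Trace:
  n=0
  n=1
  n=2
  n=3
  n=4
  n=5
  n=6
  n=7
  n=8
  n=9
  n=10
  output=[0, 2, 4, 6, 8, 10]

Final answer: [0, 2, 4, 6, 8, 10]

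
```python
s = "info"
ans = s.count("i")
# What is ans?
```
Trace:
  s='info'
  s='info', ans=1

Final answer: 1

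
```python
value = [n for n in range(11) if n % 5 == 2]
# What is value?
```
Trace:
  n=0
  n=1
  n=2
  n=3
  n=4
  n=5
  n=6
  n=7
  n=8
  n=9
  n=10
  value=[2, 7]

Final answer: [2, 7]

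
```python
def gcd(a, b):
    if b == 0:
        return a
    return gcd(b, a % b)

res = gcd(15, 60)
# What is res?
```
Call trace:
gcd(a=15, b=60)
  gcd(a=60, b=15)
    gcd(a=15, b=0)
    -> return 15
  -> return 15
-> return 15

Final answer: 15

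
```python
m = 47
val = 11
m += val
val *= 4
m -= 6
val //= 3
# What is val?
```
Trace:
  m=47
  m=47, val=11
  m=58, val=11
  m=58, val=44
  m=52, val=44
  m=52, val=14

Final answer: 14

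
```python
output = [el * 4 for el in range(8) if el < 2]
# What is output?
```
Trace:
  el=0
  el=1
  el=2
  el=3
  el=4
  el=5
  el=6
  el=7
  output=[0, 4]

Final answer: [0, 4]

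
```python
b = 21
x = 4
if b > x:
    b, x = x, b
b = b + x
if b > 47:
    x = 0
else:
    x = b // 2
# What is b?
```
Trace:
  b=21
  b=21, x=4
  b=4, x=21
  b=25, x=21
  b=25, x=12

Final answer: 25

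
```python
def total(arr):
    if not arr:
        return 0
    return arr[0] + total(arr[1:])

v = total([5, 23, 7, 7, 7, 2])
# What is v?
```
Call trace:
total(arr=[5, 23, 7, 7, 7, 2])
  total(arr=[23, 7, 7, 7, 2])
    total(arr=[7, 7, 7, 2])
      total(arr=[7, 7, 2])
        total(arr=[7, 2])
          total(arr=[2])
            total(arr=[])
            -> return 0
          -> return 2
        -> return 9
      -> return 16
    -> return 23
  -> return 46
-> return 51

Final answer: 51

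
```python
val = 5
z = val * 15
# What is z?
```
Trace:
  val=5
  val=5, z=75

Final answer: 75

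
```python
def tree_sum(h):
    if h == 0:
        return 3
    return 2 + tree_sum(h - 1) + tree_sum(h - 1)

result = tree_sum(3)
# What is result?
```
Call trace (a repeated sub-call is expanded the first time; later identical calls just restate its return value):
tree_sum(h=3)
  tree_sum(h=2)
    tree_sum(h=1)
      tree_sum(h=0)
      -> return 3
      tree_sum(h=0)
      -> return 3
    -> return 8
    tree_sum(h=1) -> return 8  (same call as traced above)
  -> return 18
  tree_sum(h=2) -> return 18  (same call as traced above)
-> return 38

Final answer: 38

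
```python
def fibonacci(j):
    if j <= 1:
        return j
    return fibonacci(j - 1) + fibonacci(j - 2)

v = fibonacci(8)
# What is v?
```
Call trace (a repeated sub-call is expanded the first time; later identical calls just restate its return value):
fibonacci(j=8)
  fibonacci(j=7)
    fibonacci(j=6)
      fibonacci(j=5)
        fibonacci(j=4)
          fibonacci(j=3)
            fibonacci(j=2)
              fibonacci(j=1)
              -> return 1
              fibonacci(j=0)
              -> return 0
            -> return 1
            fibonacci(j=1)
            -> return 1
          -> return 2
          fibonacci(j=2) -> return 1  (same call as traced above)
        -> return 3
        fibonacci(j=3) -> return 2  (same call as traced above)
      -> return 5
      fibonacci(j=4) -> return 3  (same call as traced above)
    -> return 8
    fibonacci(j=5) -> return 5  (same call as traced above)
  -> return 13
  fibonacci(j=6) -> return 8  (same call as traced above)
-> return 21

Final answer: 21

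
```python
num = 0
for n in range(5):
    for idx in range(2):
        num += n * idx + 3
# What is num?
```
Trace:
  num=0
  num=3, n=0, idx=0
  num=6, n=0, idx=1
  num=9, n=1, idx=0
  num=13, n=1, idx=1
  num=16, n=2, idx=0
  num=21, n=2, idx=1
  num=24, n=3, idx=0
  num=30, n=3, idx=1
  num=33, n=4, idx=0
  num=40, n=4, idx=1

Final answer: 40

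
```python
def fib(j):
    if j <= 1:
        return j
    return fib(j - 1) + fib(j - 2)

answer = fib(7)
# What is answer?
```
Call trace (a repeated sub-call is expanded the first time; later identical calls just restate its return value):
fib(j=7)
  fib(j=6)
    fib(j=5)
      fib(j=4)
        fib(j=3)
          fib(j=2)
            fib(j=1)
            -> return 1
            fib(j=0)
            -> return 0
          -> return 1
          fib(j=1)
          -> return 1
        -> return 2
        fib(j=2) -> return 1  (same call as traced above)
      -> return 3
      fib(j=3) -> return 2  (same call as traced above)
    -> return 5
    fib(j=4) -> return 3  (same call as traced above)
  -> return 8
  fib(j=5) -> return 5  (same call as traced above)
-> return 13

Final answer: 13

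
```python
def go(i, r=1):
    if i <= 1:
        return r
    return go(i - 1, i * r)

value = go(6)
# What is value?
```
Call trace:
go(i=6, r=1)
  go(i=5, r=6)
    go(i=4, r=30)
      go(i=3, r=120)
        go(i=2, r=360)
          go(i=1, r=720)
          -> return 720
        -> return 720
      -> return 720
    -> return 720
  -> return 720
-> return 720

Final answer: 720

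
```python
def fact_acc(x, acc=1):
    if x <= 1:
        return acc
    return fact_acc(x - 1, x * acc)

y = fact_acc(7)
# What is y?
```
Call trace:
fact_acc(x=7, acc=1)
  fact_acc(x=6, acc=7)
    fact_acc(x=5, acc=42)
      fact_acc(x=4, acc=210)
        fact_acc(x=3, acc=840)
          fact_acc(x=2, acc=2520)
            fact_acc(x=1, acc=5040)
            -> return 5040
          -> return 5040
        -> return 5040
      -> return 5040
    -> return 5040
  -> return 5040
-> return 5040

Final answer: 5040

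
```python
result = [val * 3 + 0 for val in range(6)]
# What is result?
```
Trace:
  val=0
  val=1
  val=2
  val=3
  val=4
  val=5
  result=[0, 3, 6, 9, 12, 15]

Final answer: [0, 3, 6, 9, 12, 15]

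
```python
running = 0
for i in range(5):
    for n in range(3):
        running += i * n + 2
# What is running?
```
Trace:
  running=0
  running=2, i=0, n=0
  running=4, i=0, n=1
  running=6, i=0, n=2
  running=8, i=1, n=0
  running=11, i=1, n=1
  running=15, i=1, n=2
  running=17, i=2, n=0
  running=21, i=2, n=1
  running=27, i=2, n=2
  running=29, i=3, n=0
  running=34, i=3, n=1
  running=42, i=3, n=2
  running=44, i=4, n=0
  running=50, i=4, n=1
  running=60, i=4, n=2

Final answer: 60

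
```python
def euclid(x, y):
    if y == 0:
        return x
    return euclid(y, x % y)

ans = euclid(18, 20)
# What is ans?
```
Call trace:
euclid(x=18, y=20)
  euclid(x=20, y=18)
    euclid(x=18, y=2)
      euclid(x=2, y=0)
      -> return 2
    -> return 2
  -> return 2
-> return 2

Final answer: 2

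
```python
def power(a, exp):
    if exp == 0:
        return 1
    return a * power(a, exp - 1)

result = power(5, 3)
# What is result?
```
Call trace:
power(a=5, exp=3)
  power(a=5, exp=2)
    power(a=5, exp=1)
      power(a=5, exp=0)
      -> return 1
    -> return 5
  -> return 25
-> return 125

Final answer: 125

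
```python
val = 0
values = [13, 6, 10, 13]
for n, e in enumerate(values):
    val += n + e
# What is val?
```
Trace:
  val=0
  val=13, n=0, e=13
  val=20, n=1, e=6
  val=32, n=2, e=10
  val=48, n=3, e=13

Final answer: 48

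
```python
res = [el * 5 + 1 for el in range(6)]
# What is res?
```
Trace:
  el=0
  el=1
  el=2
  el=3
  el=4
  el=5
  res=[1, 6, 11, 16, 21, 26]

Final answer: [1, 6, 11, 16, 21, 26]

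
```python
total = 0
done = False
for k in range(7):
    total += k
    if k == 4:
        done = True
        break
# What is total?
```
Trace:
  total=0
  total=0, done=False
  total=0, done=False, k=0
  total=1, done=False, k=1
  total=3, done=False, k=2
  total=6, done=False, k=3
  total=10, done=True, k=4

Final answer: 10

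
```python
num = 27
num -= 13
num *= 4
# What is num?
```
Trace:
  num=27
  num=14
  num=56

Final answer: 56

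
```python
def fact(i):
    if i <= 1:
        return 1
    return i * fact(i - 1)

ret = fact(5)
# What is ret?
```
Call trace:
fact(i=5)
  fact(i=4)
    fact(i=3)
      fact(i=2)
        fact(i=1)
        -> return 1
      -> return 2
    -> return 6
  -> return 24
-> return 120

Final answer: 120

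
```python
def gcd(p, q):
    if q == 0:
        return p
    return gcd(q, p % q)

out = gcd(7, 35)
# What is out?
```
Call trace:
gcd(p=7, q=35)
  gcd(p=35, q=7)
    gcd(p=7, q=0)
    -> return 7
  -> return 7
-> return 7

Final answer: 7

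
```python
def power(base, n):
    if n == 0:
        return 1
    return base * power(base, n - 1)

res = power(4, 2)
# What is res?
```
Call trace:
power(base=4, n=2)
  power(base=4, n=1)
    power(base=4, n=0)
    -> return 1
  -> return 4
-> return 16

Final answer: 16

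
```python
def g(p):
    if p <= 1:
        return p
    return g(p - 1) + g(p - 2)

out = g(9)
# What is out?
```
Call trace (a repeated sub-call is expanded the first time; later identical calls just restate its return value):
g(p=9)
  g(p=8)
    g(p=7)
      g(p=6)
        g(p=5)
          g(p=4)
            g(p=3)
              g(p=2)
                g(p=1)
                -> return 1
                g(p=0)
                -> return 0
              -> return 1
              g(p=1)
              -> return 1
            -> return 2
            g(p=2) -> return 1  (same call as traced above)
          -> return 3
          g(p=3) -> return 2  (same call as traced above)
        -> return 5
        g(p=4) -> return 3  (same call as traced above)
      -> return 8
      g(p=5) -> return 5  (same call as traced above)
    -> return 13
    g(p=6) -> return 8  (same call as traced above)
  -> return 21
  g(p=7) -> return 13  (same call as traced above)
-> return 34

Final answer: 34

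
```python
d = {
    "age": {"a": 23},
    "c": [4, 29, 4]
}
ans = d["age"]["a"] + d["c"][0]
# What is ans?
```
Trace:
  d={'age': {'a': 23}, 'c': [4, 29, 4]}
  d={'age': {'a': 23}, 'c': [4, 29, 4]}, ans=27

Final answer: 27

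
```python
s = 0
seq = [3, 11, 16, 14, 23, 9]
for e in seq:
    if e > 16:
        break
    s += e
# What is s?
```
Trace:
  s=0
  s=3, e=3
  s=14, e=11
  s=30, e=16
  s=44, e=14
  s=44, e=23

Final answer: 44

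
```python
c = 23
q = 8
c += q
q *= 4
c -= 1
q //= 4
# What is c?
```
Trace:
  c=23
  c=23, q=8
  c=31, q=8
  c=31, q=32
  c=30, q=32
  c=30, q=8

Final answer: 30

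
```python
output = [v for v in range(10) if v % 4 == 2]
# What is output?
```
Trace:
  v=0
  v=1
  v=2
  v=3
  v=4
  v=5
  v=6
  v=7
  v=8
  v=9
  output=[2, 6]

Final answer: [2, 6]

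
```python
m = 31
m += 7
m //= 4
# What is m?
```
Trace:
  m=31
  m=38
  m=9

Final answer: 9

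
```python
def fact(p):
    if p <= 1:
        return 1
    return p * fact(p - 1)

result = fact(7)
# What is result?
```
Call trace:
fact(p=7)
  fact(p=6)
    fact(p=5)
      fact(p=4)
        fact(p=3)
          fact(p=2)
            fact(p=1)
            -> return 1
          -> return 2
        -> return 6
      -> return 24
    -> return 120
  -> return 720
-> return 5040

Final answer: 5040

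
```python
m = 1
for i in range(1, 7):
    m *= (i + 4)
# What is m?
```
Trace:
  m=1
  m=5, i=1
  m=30, i=2
  m=210, i=3
  m=1680, i=4
  m=15120, i=5
  m=151200, i=6

Final answer: 151200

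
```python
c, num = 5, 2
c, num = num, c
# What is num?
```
Trace:
  c=5, num=2
  c=2, num=5

Final answer: 5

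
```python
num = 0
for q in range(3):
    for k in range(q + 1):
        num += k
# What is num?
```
Trace:
  num=0
  num=0, q=0, k=0
  num=0, q=1, k=0
  num=1, q=1, k=1
  num=1, q=2, k=0
  num=2, q=2, k=1
  num=4, q=2, k=2

Final answer: 4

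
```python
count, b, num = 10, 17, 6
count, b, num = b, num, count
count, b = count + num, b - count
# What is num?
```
Trace:
  count=10, b=17, num=6
  count=17, b=6, num=10
  count=27, b=-11, num=10

Final answer: 10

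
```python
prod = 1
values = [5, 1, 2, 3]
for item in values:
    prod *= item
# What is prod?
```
Trace:
  prod=1
  prod=5, item=5
  prod=5, item=1
  prod=10, item=2
  prod=30, item=3

Final answer: 30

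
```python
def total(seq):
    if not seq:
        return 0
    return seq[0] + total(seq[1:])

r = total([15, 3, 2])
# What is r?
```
Call trace:
total(seq=[15, 3, 2])
  total(seq=[3, 2])
    total(seq=[2])
      total(seq=[])
      -> return 0
    -> return 2
  -> return 5
-> return 20

Final answer: 20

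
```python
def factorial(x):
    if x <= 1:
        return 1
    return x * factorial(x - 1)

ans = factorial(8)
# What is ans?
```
Call trace:
factorial(x=8)
  factorial(x=7)
    factorial(x=6)
      factorial(x=5)
        factorial(x=4)
          factorial(x=3)
            factorial(x=2)
              factorial(x=1)
              -> return 1
            -> return 2
          -> return 6
        -> return 24
      -> return 120
    -> return 720
  -> return 5040
-> return 40320

Final answer: 40320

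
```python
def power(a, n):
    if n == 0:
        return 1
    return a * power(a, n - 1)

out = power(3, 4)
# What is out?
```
Call trace:
power(a=3, n=4)
  power(a=3, n=3)
    power(a=3, n=2)
      power(a=3, n=1)
        power(a=3, n=0)
        -> return 1
      -> return 3
    -> return 9
  -> return 27
-> return 81

Final answer: 81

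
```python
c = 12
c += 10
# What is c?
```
Trace:
  c=12
  c=22

Final answer: 22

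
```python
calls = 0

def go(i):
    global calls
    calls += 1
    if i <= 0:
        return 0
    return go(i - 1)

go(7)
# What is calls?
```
Call trace:
go(i=7)
  go(i=6)
    go(i=5)
      go(i=4)
        go(i=3)
          go(i=2)
            go(i=1)
              go(i=0)
              -> return 0
            -> return 0
          -> return 0
        -> return 0
      -> return 0
    -> return 0
  -> return 0
-> return 0

calls is incremented once per call. go is entered once for each i = 7, 6, 5, 4, 3, 2, 1, 0 (the i <= 0 call returns without recursing), i.e. 7 + 1 calls.
calls = 8

Final answer: 8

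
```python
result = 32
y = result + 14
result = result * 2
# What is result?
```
Trace:
  result=32
  result=32, y=46
  result=64, y=46

Final answer: 64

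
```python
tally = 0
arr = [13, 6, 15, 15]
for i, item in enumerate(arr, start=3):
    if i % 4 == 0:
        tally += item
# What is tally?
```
Trace:
  tally=0
  tally=0, i=3, item=13
  tally=6, i=4, item=6
  tally=6, i=5, item=15
  tally=6, i=6, item=15

Final answer: 6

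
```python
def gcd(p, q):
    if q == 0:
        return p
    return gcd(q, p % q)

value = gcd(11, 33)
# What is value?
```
Call trace:
gcd(p=11, q=33)
  gcd(p=33, q=11)
    gcd(p=11, q=0)
    -> return 11
  -> return 11
-> return 11

Final answer: 11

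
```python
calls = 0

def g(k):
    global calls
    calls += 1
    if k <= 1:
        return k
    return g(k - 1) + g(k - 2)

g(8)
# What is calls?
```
Call trace (a repeated sub-call is expanded the first time; later identical calls just restate its return value):
g(k=8)
  g(k=7)
    g(k=6)
      g(k=5)
        g(k=4)
          g(k=3)
            g(k=2)
              g(k=1)
              -> return 1
              g(k=0)
              -> return 0
            -> return 1
            g(k=1)
            -> return 1
          -> return 2
          g(k=2) -> return 1  (same call as traced above)
        -> return 3
        g(k=3) -> return 2  (same call as traced above)
      -> return 5
      g(k=4) -> return 3  (same call as traced above)
    -> return 8
    g(k=5) -> return 5  (same call as traced above)
  -> return 13
  g(k=6) -> return 8  (same call as traced above)
-> return 21

calls is incremented once per call, so count the calls in each subtree. Let C(k) = number of calls made by g(k).
C(0) = C(1) = 1 (base case, no recursion); C(k) = 1 + C(k - 1) + C(k - 2) otherwise.
C(2) = 1 + C(1) + C(0) = 1 + 1 + 1 = 3
C(3) = 1 + C(2) + C(1) = 1 + 3 + 1 = 5
C(4) = 1 + C(3) + C(2) = 1 + 5 + 3 = 9
C(5) = 1 + C(4) + C(3) = 1 + 9 + 5 = 15
C(6) = 1 + C(5) + C(4) = 1 + 15 + 9 = 25
C(7) = 1 + C(6) + C(5) = 1 + 25 + 15 = 41
C(8) = 1 + C(7) + C(6) = 1 + 41 + 25 = 67
calls = C(8) = 67

Final answer: 67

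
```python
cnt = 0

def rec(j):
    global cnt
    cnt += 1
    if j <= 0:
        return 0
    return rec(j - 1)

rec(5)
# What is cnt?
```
Call trace:
rec(j=5)
  rec(j=4)
    rec(j=3)
      rec(j=2)
        rec(j=1)
          rec(j=0)
          -> return 0
        -> return 0
      -> return 0
    -> return 0
  -> return 0
-> return 0

cnt is incremented once per call. rec is entered once for each j = 5, 4, 3, 2, 1, 0 (the j <= 0 call returns without recursing), i.e. 5 + 1 calls.
cnt = 6

Final answer: 6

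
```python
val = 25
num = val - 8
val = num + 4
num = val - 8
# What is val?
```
Trace:
  val=25
  val=25, num=17
  val=21, num=17
  val=21, num=13

Final answer: 21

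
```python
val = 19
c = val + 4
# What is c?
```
Trace:
  val=19
  val=19, c=23

Final answer: 23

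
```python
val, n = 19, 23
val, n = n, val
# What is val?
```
Trace:
  val=19, n=23
  val=23, n=19

Final answer: 23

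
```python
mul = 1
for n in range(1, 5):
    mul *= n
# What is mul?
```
Trace:
  mul=1
  mul=1, n=1
  mul=2, n=2
  mul=6, n=3
  mul=24, n=4

Final answer: 24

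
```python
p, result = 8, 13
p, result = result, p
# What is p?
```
Trace:
  p=8, result=13
  p=13, result=8

Final answer: 13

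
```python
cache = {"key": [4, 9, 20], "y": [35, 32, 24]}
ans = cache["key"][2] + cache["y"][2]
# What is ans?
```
Trace:
  cache={'key': [4, 9, 20], 'y': [35, 32, 24]}
  cache={'key': [4, 9, 20], 'y': [35, 32, 24]}, ans=44

Final answer: 44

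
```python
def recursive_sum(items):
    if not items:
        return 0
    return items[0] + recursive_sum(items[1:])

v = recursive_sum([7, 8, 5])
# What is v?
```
Call trace:
recursive_sum(items=[7, 8, 5])
  recursive_sum(items=[8, 5])
    recursive_sum(items=[5])
      recursive_sum(items=[])
      -> return 0
    -> return 5
  -> return 13
-> return 20

Final answer: 20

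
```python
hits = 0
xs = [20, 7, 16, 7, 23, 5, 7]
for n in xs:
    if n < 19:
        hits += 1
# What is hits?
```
Trace:
  hits=0
  hits=0, n=20
  hits=1, n=7
  hits=2, n=16
  hits=3, n=7
  hits=3, n=23
  hits=4, n=5
  hits=5, n=7

Final answer: 5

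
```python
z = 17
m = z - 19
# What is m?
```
Trace:
  z=17
  z=17, m=-2

Final answer: -2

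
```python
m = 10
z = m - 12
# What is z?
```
Trace:
  m=10
  m=10, z=-2

Final answer: -2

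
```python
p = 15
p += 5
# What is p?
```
Trace:
  p=15
  p=20

Final answer: 20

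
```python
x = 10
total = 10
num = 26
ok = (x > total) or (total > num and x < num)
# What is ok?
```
Trace:
  x=10
  x=10, total=10
  x=10, total=10, num=26
  x=10, total=10, num=26, ok=False

Final answer: False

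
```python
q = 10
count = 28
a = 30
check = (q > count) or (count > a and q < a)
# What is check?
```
Trace:
  q=10
  q=10, count=28
  q=10, count=28, a=30
  q=10, count=28, a=30, check=False

Final answer: False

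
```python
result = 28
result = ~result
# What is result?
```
Trace:
  result=28
  result=-29

Final answer: -29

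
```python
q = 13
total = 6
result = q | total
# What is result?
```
Trace:
  q=13
  q=13, total=6
  q=13, total=6, result=15

Final answer: 15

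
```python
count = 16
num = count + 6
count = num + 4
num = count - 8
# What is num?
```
Trace:
  count=16
  count=16, num=22
  count=26, num=22
  count=26, num=18

Final answer: 18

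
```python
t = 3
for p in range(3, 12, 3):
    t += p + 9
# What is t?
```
Trace:
  t=3
  t=15, p=3
  t=30, p=6
  t=48, p=9

Final answer: 48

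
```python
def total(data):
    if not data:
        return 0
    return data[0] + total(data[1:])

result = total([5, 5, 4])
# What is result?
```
Call trace:
total(data=[5, 5, 4])
  total(data=[5, 4])
    total(data=[4])
      total(data=[])
      -> return 0
    -> return 4
  -> return 9
-> return 14

Final answer: 14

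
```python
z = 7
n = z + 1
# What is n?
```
Trace:
  z=7
  z=7, n=8

Final answer: 8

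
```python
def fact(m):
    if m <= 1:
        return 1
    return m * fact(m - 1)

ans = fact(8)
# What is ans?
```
Call trace:
fact(m=8)
  fact(m=7)
    fact(m=6)
      fact(m=5)
        fact(m=4)
          fact(m=3)
            fact(m=2)
              fact(m=1)
              -> return 1
            -> return 2
          -> return 6
        -> return 24
      -> return 120
    -> return 720
  -> return 5040
-> return 40320

Final answer: 40320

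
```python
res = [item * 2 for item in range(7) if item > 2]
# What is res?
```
Trace:
  item=0
  item=1
  item=2
  item=3
  item=4
  item=5
  item=6
  res=[6, 8, 10, 12]

Final answer: [6, 8, 10, 12]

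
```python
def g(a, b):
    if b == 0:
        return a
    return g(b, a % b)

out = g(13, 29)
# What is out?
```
Call trace:
g(a=13, b=29)
  g(a=29, b=13)
    g(a=13, b=3)
      g(a=3, b=1)
        g(a=1, b=0)
        -> return 1
      -> return 1
    -> return 1
  -> return 1
-> return 1

Final answer: 1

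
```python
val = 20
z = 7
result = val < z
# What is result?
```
Trace:
  val=20
  val=20, z=7
  val=20, z=7, result=False

Final answer: False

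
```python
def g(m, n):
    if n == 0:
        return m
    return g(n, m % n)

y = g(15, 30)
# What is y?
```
Call trace:
g(m=15, n=30)
  g(m=30, n=15)
    g(m=15, n=0)
    -> return 15
  -> return 15
-> return 15

Final answer: 15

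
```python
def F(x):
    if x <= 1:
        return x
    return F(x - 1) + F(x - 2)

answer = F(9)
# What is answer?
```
Call trace (a repeated sub-call is expanded the first time; later identical calls just restate its return value):
F(x=9)
  F(x=8)
    F(x=7)
      F(x=6)
        F(x=5)
          F(x=4)
            F(x=3)
              F(x=2)
                F(x=1)
                -> return 1
                F(x=0)
                -> return 0
              -> return 1
              F(x=1)
              -> return 1
            -> return 2
            F(x=2) -> return 1  (same call as traced above)
          -> return 3
          F(x=3) -> return 2  (same call as traced above)
        -> return 5
        F(x=4) -> return 3  (same call as traced above)
      -> return 8
      F(x=5) -> return 5  (same call as traced above)
    -> return 13
    F(x=6) -> return 8  (same call as traced above)
  -> return 21
  F(x=7) -> return 13  (same call as traced above)
-> return 34

Final answer: 34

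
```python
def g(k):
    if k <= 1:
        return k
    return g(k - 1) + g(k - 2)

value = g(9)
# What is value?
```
Call trace (a repeated sub-call is expanded the first time; later identical calls just restate its return value):
g(k=9)
  g(k=8)
    g(k=7)
      g(k=6)
        g(k=5)
          g(k=4)
            g(k=3)
              g(k=2)
                g(k=1)
                -> return 1
                g(k=0)
                -> return 0
              -> return 1
              g(k=1)
              -> return 1
            -> return 2
            g(k=2) -> return 1  (same call as traced above)
          -> return 3
          g(k=3) -> return 2  (same call as traced above)
        -> return 5
        g(k=4) -> return 3  (same call as traced above)
      -> return 8
      g(k=5) -> return 5  (same call as traced above)
    -> return 13
    g(k=6) -> return 8  (same call as traced above)
  -> return 21
  g(k=7) -> return 13  (same call as traced above)
-> return 34

Final answer: 34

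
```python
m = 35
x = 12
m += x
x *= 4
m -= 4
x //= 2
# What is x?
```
Trace:
  m=35
  m=35, x=12
  m=47, x=12
  m=47, x=48
  m=43, x=48
  m=43, x=24

Final answer: 24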